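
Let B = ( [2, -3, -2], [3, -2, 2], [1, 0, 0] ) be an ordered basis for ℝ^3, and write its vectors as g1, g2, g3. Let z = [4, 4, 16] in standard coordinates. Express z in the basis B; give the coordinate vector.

[-4, 4, 0]

We seek scalars with c_1 g1 + ... + c_3 g3 = z; equivalently solve M c = z where the columns of M are g1, ..., g3.
Solving this 3x3 system gives c = (-4, 4, 0).
Check: -4g1 + 4g2 + 0·g3 = [4, 4, 16].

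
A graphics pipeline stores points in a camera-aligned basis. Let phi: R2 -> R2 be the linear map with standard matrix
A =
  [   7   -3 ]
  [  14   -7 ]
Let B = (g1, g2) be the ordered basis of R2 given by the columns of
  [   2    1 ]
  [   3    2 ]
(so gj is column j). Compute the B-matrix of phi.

[[3, 2], [-1, -3]]

With P the matrix whose columns are g1, g2, [phi]_B = P^(-1) A P.
Column by column: phi(g1) = A g1 = [5, 7]; its B-coordinates [3, -1] give column 1.
Continuing for each basis vector yields [phi]_B = [[3, 2], [-1, -3]].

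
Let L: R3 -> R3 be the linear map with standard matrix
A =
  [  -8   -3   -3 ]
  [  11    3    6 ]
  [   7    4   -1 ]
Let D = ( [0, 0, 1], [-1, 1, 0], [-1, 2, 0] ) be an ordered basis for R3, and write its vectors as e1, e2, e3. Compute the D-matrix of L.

With P the matrix whose columns are e1, ..., e3, [L]_D = P^(-1) A P.
Column by column: L(e1) = A e1 = [-3, 6, -1]; its D-coordinates [-1, 0, 3] give column 1.
Continuing for each basis vector yields [L]_D = [[-1, -3, 1], [0, -2, 1], [3, -3, -3]].

[[-1, -3, 1], [0, -2, 1], [3, -3, -3]]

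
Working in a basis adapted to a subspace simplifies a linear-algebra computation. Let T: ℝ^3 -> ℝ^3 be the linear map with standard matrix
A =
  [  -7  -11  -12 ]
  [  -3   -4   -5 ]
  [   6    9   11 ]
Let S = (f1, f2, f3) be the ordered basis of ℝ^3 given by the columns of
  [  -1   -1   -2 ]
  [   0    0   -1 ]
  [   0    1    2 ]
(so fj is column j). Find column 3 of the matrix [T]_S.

Column 3 of [T]_S is the S-coordinate vector of T(f3).
In standard coordinates T(f3) = A f3 = [1, 0, 1].
Converting to S: [1, 0, 1] = -2f1 + f2 + 0·f3, so the coordinate vector is [-2, 1, 0].

[-2, 1, 0]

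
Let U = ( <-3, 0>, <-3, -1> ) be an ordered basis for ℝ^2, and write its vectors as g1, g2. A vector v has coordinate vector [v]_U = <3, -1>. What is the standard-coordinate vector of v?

<-6, 1>

v = M [v]_U, where M has columns g1, g2.
Carrying out the matrix-vector product, v = <-6, 1>.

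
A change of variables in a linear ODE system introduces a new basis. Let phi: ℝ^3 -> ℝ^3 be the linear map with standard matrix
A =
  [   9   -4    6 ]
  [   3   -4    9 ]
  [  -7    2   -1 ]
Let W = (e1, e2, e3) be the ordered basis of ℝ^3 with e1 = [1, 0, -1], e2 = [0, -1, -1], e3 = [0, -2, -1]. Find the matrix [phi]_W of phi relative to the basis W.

[[3, -2, 2], [0, 1, 1], [3, 2, 0]]

With P the matrix whose columns are e1, ..., e3, [phi]_W = P^(-1) A P.
Column by column: phi(e1) = A e1 = [3, -6, -6]; its W-coordinates [3, 0, 3] give column 1.
Continuing for each basis vector yields [phi]_W = [[3, -2, 2], [0, 1, 1], [3, 2, 0]].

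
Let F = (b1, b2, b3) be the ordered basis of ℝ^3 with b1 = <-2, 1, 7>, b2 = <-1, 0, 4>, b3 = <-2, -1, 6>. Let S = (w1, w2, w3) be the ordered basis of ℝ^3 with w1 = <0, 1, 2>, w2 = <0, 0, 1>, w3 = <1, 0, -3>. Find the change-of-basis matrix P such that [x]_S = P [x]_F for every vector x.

Take x = bj: its F-coordinates are the j-th standard unit vector, so P e_j — column j of P — equals [bj]_S.
b1 = w1 - w2 - 2w3, giving column 1 = <1, -1, -2>; repeating for each j gives P = [[1, 0, -1], [-1, 1, 2], [-2, -1, -2]].

[[1, 0, -1], [-1, 1, 2], [-2, -1, -2]]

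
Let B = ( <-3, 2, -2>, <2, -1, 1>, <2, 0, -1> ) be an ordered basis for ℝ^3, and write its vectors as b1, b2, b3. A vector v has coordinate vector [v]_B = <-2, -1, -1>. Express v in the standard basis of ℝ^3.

By definition v = -2b1 - b2 - b3.
Summing componentwise gives <2, -3, 4>.

<2, -3, 4>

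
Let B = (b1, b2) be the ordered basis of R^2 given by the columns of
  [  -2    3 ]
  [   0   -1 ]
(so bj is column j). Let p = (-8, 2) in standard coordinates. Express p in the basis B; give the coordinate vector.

We seek scalars with c_1 b1 + c_2 b2 = p; equivalently solve M c = p where the columns of M are b1, b2.
System: -2c_1 + 3c_2 = -8, 0c_1 - c_2 = 2; solving gives c_1 = 1, c_2 = -2.
Check: b1 - 2b2 = (-8, 2).

(1, -2)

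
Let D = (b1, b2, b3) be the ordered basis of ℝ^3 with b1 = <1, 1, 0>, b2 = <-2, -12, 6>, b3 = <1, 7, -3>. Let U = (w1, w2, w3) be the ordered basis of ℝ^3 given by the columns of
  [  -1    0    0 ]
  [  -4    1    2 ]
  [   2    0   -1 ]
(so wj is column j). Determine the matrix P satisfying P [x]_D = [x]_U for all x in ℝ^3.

Take x = bj: its D-coordinates are the j-th standard unit vector, so P e_j — column j of P — equals [bj]_U.
b1 = -w1 + w2 - 2w3, giving column 1 = <-1, 1, -2>; repeating for each j gives P = [[-1, 2, -1], [1, 0, 1], [-2, -2, 1]].

[[-1, 2, -1], [1, 0, 1], [-2, -2, 1]]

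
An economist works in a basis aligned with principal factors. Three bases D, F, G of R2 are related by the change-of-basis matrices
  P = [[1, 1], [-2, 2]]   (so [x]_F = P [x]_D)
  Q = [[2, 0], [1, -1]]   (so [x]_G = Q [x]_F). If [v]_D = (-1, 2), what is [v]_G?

(2, -5)

Composing the changes, [v]_G = Q P [v]_D.
Q P = [[2, 2], [3, -1]]; applying this to (-1, 2) gives (2, -5).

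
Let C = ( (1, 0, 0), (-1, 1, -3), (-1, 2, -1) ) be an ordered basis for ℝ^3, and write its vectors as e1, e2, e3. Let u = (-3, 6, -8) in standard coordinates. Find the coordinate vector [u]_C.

Write u = c_1 e1 + ... + c_3 e3 and solve for the c_i.
Gaussian elimination on [M | u] yields c = (1, 2, 2).
Check: e1 + 2e2 + 2e3 = (-3, 6, -8).

(1, 2, 2)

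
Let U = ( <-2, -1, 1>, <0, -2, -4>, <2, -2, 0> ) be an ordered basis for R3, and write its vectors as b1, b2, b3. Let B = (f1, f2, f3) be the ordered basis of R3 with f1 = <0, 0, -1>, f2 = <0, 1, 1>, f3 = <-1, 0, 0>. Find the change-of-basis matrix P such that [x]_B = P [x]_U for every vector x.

[[-2, 2, -2], [-1, -2, -2], [2, 0, -2]]

Take x = bj: its U-coordinates are the j-th standard unit vector, so P e_j — column j of P — equals [bj]_B.
b1 = -2f1 - f2 + 2f3, giving column 1 = <-2, -1, 2>; repeating for each j gives P = [[-2, 2, -2], [-1, -2, -2], [2, 0, -2]].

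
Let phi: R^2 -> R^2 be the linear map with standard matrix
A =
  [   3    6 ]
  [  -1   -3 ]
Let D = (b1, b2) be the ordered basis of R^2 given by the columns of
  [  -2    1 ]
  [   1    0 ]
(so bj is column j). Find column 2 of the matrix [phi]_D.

<-1, 1>

Compute phi(b2) = A b2 = <3, -1> in standard coordinates.
Then write this in D-coordinates: solve for y in y_1 b1 + y_2 b2 = <3, -1>.
This gives y = <-1, 1>, which is column 2 of [phi]_D.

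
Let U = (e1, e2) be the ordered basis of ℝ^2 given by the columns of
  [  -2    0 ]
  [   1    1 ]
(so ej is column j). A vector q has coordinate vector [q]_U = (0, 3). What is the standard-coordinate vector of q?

q = M [q]_U, where M has columns e1, e2.
Carrying out the matrix-vector product, q = (0, 3).

(0, 3)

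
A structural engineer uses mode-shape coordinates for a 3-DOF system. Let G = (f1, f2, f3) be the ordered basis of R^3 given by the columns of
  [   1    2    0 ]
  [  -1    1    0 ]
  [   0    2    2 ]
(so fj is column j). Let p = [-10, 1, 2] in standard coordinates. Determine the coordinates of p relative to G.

We seek scalars with c_1 f1 + ... + c_3 f3 = p; equivalently solve M c = p where the columns of M are f1, ..., f3.
Row-reducing the augmented matrix [M | p] gives c = (-4, -3, 4).
Check: -4f1 - 3f2 + 4f3 = [-10, 1, 2].

[-4, -3, 4]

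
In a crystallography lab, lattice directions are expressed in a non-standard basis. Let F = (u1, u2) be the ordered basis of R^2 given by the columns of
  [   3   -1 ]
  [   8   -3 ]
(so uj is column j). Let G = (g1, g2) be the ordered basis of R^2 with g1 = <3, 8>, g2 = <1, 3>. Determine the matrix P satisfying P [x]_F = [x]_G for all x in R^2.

Column j of P is [uj]_G, since P maps F-coordinates to G-coordinates.
Expressing u1 in G: u1 = g1 + 0·g2, so column 1 of P is <1, 0>.
Doing the same for each uj gives P = [[1, 0], [0, -1]].

[[1, 0], [0, -1]]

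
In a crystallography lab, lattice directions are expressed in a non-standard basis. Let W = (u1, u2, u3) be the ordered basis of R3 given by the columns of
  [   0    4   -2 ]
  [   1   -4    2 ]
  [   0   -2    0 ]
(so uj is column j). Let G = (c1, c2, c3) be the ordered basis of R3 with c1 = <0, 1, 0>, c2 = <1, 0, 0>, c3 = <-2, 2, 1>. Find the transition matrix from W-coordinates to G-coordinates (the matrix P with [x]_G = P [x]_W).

[[1, 0, 2], [0, 0, -2], [0, -2, 0]]

Let M have columns uj and N have columns cj. Then for every x, N [x]_G = x = M [x]_W, so P = N^(-1) M.
Since det N = -1, N^(-1) has integer entries; multiplying gives P = [[1, 0, 2], [0, 0, -2], [0, -2, 0]].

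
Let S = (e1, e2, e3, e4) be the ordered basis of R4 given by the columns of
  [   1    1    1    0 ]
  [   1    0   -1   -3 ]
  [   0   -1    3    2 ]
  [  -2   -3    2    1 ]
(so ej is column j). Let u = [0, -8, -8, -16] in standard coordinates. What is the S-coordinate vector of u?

[u]_S is the unique c with M c = u, where M has columns e1, ..., e4.
Solving this 4x4 system gives c = (0, 4, -4, 4).
Check: 0·e1 + 4e2 - 4e3 + 4e4 = [0, -8, -8, -16].

[0, 4, -4, 4]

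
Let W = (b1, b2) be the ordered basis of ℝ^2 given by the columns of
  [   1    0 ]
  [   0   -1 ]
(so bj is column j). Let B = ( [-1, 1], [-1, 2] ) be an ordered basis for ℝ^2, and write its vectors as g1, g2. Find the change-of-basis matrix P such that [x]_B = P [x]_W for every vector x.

Column j of P is [bj]_B, since P maps W-coordinates to B-coordinates.
Expressing b1 in B: b1 = -2g1 + g2, so column 1 of P is [-2, 1].
Doing the same for each bj gives P = [[-2, 1], [1, -1]].

[[-2, 1], [1, -1]]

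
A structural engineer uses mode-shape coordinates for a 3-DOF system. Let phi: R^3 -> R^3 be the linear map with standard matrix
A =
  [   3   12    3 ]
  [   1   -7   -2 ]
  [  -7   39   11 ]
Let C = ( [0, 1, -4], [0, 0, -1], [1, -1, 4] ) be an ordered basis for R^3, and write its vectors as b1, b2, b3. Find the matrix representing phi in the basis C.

The j-th column of [phi]_C is [phi(bj)]_C.
phi(b1) = A b1 = [0, 1, -5] = b1 + b2 + 0·b3, so column 1 is [1, 1, 0].
Repeating for b2, b3 and assembling the columns gives [[1, -1, 3], [1, 3, 2], [0, -3, 3]].

[[1, -1, 3], [1, 3, 2], [0, -3, 3]]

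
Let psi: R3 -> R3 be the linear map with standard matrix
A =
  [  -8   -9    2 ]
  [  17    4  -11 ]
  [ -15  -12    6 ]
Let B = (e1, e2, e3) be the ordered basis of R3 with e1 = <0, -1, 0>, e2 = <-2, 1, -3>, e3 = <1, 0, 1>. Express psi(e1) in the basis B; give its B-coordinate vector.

<1, -3, 3>

Column 1 of [psi]_B is the B-coordinate vector of psi(e1).
In standard coordinates psi(e1) = A e1 = <9, -4, 12>.
Converting to B: <9, -4, 12> = e1 - 3e2 + 3e3, so the coordinate vector is <1, -3, 3>.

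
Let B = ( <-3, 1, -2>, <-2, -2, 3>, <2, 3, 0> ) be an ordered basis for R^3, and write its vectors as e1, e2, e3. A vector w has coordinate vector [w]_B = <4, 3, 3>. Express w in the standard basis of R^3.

<-12, 7, 1>

w = M [w]_B, where M has columns e1, ..., e3.
Carrying out the matrix-vector product, w = <-12, 7, 1>.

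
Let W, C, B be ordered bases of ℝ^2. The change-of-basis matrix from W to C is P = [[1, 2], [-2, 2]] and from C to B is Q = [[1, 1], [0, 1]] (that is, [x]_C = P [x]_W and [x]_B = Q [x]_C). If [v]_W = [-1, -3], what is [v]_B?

First [v]_C = P [v]_W = [-7, -4].
Then [v]_B = Q [v]_C = [-11, -4].

[-11, -4]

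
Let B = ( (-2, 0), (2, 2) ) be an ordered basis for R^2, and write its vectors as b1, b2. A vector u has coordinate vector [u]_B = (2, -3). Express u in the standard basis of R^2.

The coordinates say u = 2b1 - 3b2; adding the scaled basis vectors gives (-10, -6).

(-10, -6)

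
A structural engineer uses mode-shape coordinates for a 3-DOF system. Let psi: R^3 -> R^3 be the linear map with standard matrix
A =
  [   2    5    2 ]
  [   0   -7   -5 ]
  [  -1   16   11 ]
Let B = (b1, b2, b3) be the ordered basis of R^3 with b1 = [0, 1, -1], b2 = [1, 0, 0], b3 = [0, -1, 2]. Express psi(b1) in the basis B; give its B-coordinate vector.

[1, 3, 3]

Column 1 of [psi]_B is the B-coordinate vector of psi(b1).
In standard coordinates psi(b1) = A b1 = [3, -2, 5].
Converting to B: [3, -2, 5] = b1 + 3b2 + 3b3, so the coordinate vector is [1, 3, 3].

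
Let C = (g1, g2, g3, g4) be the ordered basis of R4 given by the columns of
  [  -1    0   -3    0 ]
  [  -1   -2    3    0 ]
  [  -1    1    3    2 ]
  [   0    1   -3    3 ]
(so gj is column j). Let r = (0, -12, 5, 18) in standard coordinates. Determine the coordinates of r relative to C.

Write r = c_1 g1 + ... + c_4 g4 and solve for the c_i.
Solving this 4x4 system gives c = (3, 3, -1, 4).
Check: 3g1 + 3g2 - g3 + 4g4 = (0, -12, 5, 18).

(3, 3, -1, 4)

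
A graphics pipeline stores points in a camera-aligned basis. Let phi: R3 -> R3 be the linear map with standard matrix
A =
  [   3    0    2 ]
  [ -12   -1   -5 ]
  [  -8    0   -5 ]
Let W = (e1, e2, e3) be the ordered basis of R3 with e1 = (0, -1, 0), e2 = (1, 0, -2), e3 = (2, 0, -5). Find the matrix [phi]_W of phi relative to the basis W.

The j-th column of [phi]_W is [phi(ej)]_W.
phi(e1) = A e1 = (0, 1, 0) = -e1 + 0·e2 + 0·e3, so column 1 is (-1, 0, 0).
Repeating for e2, e3 and assembling the columns gives [[-1, 2, -1], [0, -1, -2], [0, 0, -1]].

[[-1, 2, -1], [0, -1, -2], [0, 0, -1]]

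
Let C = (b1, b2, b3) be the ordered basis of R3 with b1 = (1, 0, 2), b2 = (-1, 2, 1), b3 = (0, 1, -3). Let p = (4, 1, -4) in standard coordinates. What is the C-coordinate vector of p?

Write p = c_1 b1 + ... + c_3 b3 and solve for the c_i.
Gaussian elimination on [M | p] yields c = (3, -1, 3).
Check: 3b1 - b2 + 3b3 = (4, 1, -4).

(3, -1, 3)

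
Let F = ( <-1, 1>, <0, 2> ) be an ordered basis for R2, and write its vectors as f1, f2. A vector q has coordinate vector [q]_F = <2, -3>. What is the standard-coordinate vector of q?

q = M [q]_F, where M has columns f1, f2.
Carrying out the matrix-vector product, q = <-2, -4>.

<-2, -4>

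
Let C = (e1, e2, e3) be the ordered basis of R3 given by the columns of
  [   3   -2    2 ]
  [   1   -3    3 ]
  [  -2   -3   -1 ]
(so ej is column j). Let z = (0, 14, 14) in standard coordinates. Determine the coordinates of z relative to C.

Write z = c_1 e1 + ... + c_3 e3 and solve for the c_i.
Row-reducing the augmented matrix [M | z] gives c = (-4, -3, 3).
Check: -4e1 - 3e2 + 3e3 = (0, 14, 14).

(-4, -3, 3)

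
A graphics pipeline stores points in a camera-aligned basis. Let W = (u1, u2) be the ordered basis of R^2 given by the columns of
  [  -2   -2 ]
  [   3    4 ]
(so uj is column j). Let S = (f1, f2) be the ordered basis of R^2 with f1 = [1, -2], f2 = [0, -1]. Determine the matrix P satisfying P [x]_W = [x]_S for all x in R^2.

[[-2, -2], [1, 0]]

Take x = uj: its W-coordinates are the j-th standard unit vector, so P e_j — column j of P — equals [uj]_S.
u1 = -2f1 + f2, giving column 1 = [-2, 1]; repeating for each j gives P = [[-2, -2], [1, 0]].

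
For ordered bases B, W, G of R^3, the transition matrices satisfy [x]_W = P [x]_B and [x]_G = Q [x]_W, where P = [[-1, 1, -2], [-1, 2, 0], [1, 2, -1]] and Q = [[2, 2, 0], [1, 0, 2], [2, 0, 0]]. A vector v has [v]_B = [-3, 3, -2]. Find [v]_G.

[38, 20, 20]

Apply P to get W-coordinates [10, 9, 5], then Q to get G-coordinates.
The result is [v]_G = [38, 20, 20].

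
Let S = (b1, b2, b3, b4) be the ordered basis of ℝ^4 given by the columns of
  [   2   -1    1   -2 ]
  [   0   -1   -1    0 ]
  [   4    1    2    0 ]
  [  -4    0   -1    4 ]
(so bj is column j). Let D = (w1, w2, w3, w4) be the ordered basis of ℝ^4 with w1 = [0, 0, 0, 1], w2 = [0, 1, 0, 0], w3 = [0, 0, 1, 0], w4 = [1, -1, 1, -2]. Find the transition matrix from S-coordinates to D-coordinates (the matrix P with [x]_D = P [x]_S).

Let M have columns bj and N have columns wj. Then for every x, N [x]_D = x = M [x]_S, so P = N^(-1) M.
Since det N = -1, N^(-1) has integer entries; multiplying gives P = [[0, -2, 1, 0], [2, -2, 0, -2], [2, 2, 1, 2], [2, -1, 1, -2]].

[[0, -2, 1, 0], [2, -2, 0, -2], [2, 2, 1, 2], [2, -1, 1, -2]]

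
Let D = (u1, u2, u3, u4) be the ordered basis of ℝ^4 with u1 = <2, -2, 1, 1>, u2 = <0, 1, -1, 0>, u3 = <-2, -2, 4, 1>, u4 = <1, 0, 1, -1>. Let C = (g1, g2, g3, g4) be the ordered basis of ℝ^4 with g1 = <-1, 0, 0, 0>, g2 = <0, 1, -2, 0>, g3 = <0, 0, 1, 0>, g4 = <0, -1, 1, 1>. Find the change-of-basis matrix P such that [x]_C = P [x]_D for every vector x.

[[-2, 0, 2, -1], [-1, 1, -1, -1], [-2, 1, 1, 0], [1, 0, 1, -1]]

Take x = uj: its D-coordinates are the j-th standard unit vector, so P e_j — column j of P — equals [uj]_C.
u1 = -2g1 - g2 - 2g3 + g4, giving column 1 = <-2, -1, -2, 1>; repeating for each j gives P = [[-2, 0, 2, -1], [-1, 1, -1, -1], [-2, 1, 1, 0], [1, 0, 1, -1]].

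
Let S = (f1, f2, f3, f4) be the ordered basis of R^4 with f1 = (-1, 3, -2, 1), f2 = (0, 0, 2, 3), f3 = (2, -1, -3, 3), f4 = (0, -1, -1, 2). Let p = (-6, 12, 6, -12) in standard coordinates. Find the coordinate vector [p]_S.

[p]_S is the unique c with M c = p, where M has columns f1, ..., f4.
Gaussian elimination on [M | p] yields c = (2, 0, -2, -4).
Check: 2f1 + 0·f2 - 2f3 - 4f4 = (-6, 12, 6, -12).

(2, 0, -2, -4)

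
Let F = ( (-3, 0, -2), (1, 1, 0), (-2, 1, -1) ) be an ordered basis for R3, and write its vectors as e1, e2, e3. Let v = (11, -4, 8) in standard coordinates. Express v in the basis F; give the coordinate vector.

(-3, -2, -2)

Write v = c_1 e1 + ... + c_3 e3 and solve for the c_i.
Gaussian elimination on [M | v] yields c = (-3, -2, -2).
Check: -3e1 - 2e2 - 2e3 = (11, -4, 8).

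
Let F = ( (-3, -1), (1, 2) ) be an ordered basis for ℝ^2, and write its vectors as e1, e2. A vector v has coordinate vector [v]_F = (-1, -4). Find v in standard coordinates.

By definition v = -e1 - 4e2.
Summing componentwise gives (-1, -7).

(-1, -7)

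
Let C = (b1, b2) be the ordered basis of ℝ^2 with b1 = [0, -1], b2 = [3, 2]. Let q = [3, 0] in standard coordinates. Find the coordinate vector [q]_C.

[2, 1]

[q]_C is the unique c with M c = q, where M has columns b1, b2.
System: 0c_1 + 3c_2 = 3, -c_1 + 2c_2 = 0; solving gives c_1 = 2, c_2 = 1.
Check: 2b1 + b2 = [3, 0].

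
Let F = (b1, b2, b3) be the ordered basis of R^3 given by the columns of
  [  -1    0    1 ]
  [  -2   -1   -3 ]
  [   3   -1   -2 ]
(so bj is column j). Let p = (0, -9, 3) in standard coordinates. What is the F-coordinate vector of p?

(2, -1, 2)

We seek scalars with c_1 b1 + ... + c_3 b3 = p; equivalently solve M c = p where the columns of M are b1, ..., b3.
Gaussian elimination on [M | p] yields c = (2, -1, 2).
Check: 2b1 - b2 + 2b3 = (0, -9, 3).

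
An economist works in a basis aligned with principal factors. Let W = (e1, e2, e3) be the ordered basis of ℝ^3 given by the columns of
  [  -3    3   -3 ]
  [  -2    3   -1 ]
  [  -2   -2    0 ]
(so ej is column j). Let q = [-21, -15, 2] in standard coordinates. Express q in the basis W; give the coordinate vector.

[2, -3, 2]

Write q = c_1 e1 + ... + c_3 e3 and solve for the c_i.
Row-reducing the augmented matrix [M | q] gives c = (2, -3, 2).
Check: 2e1 - 3e2 + 2e3 = [-21, -15, 2].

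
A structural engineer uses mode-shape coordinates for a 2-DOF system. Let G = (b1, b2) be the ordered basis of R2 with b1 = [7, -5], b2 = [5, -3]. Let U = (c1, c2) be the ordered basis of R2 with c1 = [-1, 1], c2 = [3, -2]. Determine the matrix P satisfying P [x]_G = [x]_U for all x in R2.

Take x = bj: its G-coordinates are the j-th standard unit vector, so P e_j — column j of P — equals [bj]_U.
b1 = -c1 + 2c2, giving column 1 = [-1, 2]; repeating for each j gives P = [[-1, 1], [2, 2]].

[[-1, 1], [2, 2]]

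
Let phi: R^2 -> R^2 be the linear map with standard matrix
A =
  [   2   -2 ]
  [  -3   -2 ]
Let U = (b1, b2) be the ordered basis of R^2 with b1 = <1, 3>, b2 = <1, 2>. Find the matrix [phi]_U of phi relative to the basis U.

With P the matrix whose columns are b1, b2, [phi]_U = P^(-1) A P.
Column by column: phi(b1) = A b1 = <-4, -9>; its U-coordinates <-1, -3> give column 1.
Continuing for each basis vector yields [phi]_U = [[-1, -3], [-3, 1]].

[[-1, -3], [-3, 1]]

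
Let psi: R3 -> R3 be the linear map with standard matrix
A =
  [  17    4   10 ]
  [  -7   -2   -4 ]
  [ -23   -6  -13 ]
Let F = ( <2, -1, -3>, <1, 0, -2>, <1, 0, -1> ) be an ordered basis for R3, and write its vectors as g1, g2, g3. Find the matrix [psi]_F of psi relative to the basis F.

With P the matrix whose columns are g1, ..., g3, [psi]_F = P^(-1) A P.
Column by column: psi(g1) = A g1 = <0, 0, -1>; its F-coordinates <0, 1, -1> give column 1.
Continuing for each basis vector yields [psi]_F = [[0, -1, 3], [1, 1, 0], [-1, -2, 1]].

[[0, -1, 3], [1, 1, 0], [-1, -2, 1]]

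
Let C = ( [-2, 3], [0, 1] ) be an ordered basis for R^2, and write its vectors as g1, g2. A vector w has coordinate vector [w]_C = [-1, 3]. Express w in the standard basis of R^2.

w = M [w]_C, where M has columns g1, g2.
Carrying out the matrix-vector product, w = [2, 0].

[2, 0]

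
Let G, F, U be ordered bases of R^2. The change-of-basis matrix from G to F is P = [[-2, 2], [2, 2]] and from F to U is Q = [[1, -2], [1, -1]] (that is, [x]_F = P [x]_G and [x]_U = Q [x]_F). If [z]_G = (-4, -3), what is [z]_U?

(30, 16)

Apply P to get F-coordinates (2, -14), then Q to get U-coordinates.
The result is [z]_U = (30, 16).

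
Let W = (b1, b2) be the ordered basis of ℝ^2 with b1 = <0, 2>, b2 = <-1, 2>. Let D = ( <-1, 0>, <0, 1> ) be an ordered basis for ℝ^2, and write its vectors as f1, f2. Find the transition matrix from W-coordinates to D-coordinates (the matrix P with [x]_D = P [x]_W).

[[0, 1], [2, 2]]

Let M have columns bj and N have columns fj. Then for every x, N [x]_D = x = M [x]_W, so P = N^(-1) M.
Since det N = -1, N^(-1) has integer entries; multiplying gives P = [[0, 1], [2, 2]].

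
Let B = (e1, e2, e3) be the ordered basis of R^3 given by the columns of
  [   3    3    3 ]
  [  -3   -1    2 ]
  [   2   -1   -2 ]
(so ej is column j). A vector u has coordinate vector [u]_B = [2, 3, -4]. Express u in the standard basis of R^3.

[3, -17, 9]

u = M [u]_B, where M has columns e1, ..., e3.
Carrying out the matrix-vector product, u = [3, -17, 9].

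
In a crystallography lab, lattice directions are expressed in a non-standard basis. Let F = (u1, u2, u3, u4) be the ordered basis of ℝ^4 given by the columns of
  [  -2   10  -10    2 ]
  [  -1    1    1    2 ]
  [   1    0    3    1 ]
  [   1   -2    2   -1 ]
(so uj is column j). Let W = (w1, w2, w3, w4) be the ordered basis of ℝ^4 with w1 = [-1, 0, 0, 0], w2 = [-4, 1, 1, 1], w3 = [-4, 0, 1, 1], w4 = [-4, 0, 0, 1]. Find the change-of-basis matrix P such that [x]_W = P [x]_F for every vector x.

Let M have columns uj and N have columns wj. Then for every x, N [x]_W = x = M [x]_F, so P = N^(-1) M.
Since det N = -1, N^(-1) has integer entries; multiplying gives P = [[-2, -2, 2, 2], [-1, 1, 1, 2], [2, -1, 2, -1], [0, -2, -1, -2]].

[[-2, -2, 2, 2], [-1, 1, 1, 2], [2, -1, 2, -1], [0, -2, -1, -2]]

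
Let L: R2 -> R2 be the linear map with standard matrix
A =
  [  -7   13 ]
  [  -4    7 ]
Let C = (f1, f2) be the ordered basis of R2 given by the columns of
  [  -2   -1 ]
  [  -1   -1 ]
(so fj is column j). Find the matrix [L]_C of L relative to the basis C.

[[0, 3], [-1, 0]]

The j-th column of [L]_C is [L(fj)]_C.
L(f1) = A f1 = (1, 1) = 0·f1 - f2, so column 1 is (0, -1).
Repeating for f2 and assembling the columns gives [[0, 3], [-1, 0]].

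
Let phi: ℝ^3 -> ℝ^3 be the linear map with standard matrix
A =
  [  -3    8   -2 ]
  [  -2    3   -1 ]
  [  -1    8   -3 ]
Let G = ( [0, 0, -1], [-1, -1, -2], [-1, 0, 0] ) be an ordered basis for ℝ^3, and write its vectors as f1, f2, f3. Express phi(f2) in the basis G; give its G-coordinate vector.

Compute phi(f2) = A f2 = [-1, 1, -1] in standard coordinates.
Then write this in G-coordinates: solve for y in y_1 f1 + ... + y_3 f3 = [-1, 1, -1].
This gives y = [3, -1, 2], which is column 2 of [phi]_G.

[3, -1, 2]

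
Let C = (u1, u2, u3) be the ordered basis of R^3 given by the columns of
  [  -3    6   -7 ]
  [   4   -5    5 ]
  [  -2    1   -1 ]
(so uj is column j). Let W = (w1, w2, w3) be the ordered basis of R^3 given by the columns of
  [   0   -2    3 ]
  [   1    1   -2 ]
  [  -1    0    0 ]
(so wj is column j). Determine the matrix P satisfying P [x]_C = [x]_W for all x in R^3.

Take x = uj: its C-coordinates are the j-th standard unit vector, so P e_j — column j of P — equals [uj]_W.
u1 = 2w1 + 0·w2 - w3, giving column 1 = [2, 0, -1]; repeating for each j gives P = [[2, -1, 1], [0, 0, 2], [-1, 2, -1]].

[[2, -1, 1], [0, 0, 2], [-1, 2, -1]]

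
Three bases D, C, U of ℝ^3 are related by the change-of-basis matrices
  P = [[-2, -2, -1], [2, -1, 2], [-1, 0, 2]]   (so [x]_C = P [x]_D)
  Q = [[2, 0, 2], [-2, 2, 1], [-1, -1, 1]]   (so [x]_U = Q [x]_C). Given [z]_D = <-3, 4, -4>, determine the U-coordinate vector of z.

<-6, -45, 11>

Composing the changes, [z]_U = Q P [z]_D.
Q P = [[-6, -4, 2], [7, 2, 8], [-1, 3, 1]]; applying this to <-3, 4, -4> gives <-6, -45, 11>.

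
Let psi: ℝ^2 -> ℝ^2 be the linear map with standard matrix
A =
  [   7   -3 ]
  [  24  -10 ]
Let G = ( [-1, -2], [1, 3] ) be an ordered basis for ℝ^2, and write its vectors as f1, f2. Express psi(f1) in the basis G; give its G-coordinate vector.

[-1, -2]

Column 1 of [psi]_G is the G-coordinate vector of psi(f1).
In standard coordinates psi(f1) = A f1 = [-1, -4].
Converting to G: [-1, -4] = -f1 - 2f2, so the coordinate vector is [-1, -2].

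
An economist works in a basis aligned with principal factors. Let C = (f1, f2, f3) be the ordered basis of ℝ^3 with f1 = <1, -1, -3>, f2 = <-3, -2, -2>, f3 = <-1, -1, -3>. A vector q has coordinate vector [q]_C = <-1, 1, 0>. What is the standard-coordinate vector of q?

By definition q = -f1 + f2 + 0·f3.
Summing componentwise gives <-4, -1, 1>.

<-4, -1, 1>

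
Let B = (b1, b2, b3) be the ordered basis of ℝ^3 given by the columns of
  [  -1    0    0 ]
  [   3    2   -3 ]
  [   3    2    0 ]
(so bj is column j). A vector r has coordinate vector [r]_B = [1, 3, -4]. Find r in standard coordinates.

By definition r = b1 + 3b2 - 4b3.
Summing componentwise gives [-1, 21, 9].

[-1, 21, 9]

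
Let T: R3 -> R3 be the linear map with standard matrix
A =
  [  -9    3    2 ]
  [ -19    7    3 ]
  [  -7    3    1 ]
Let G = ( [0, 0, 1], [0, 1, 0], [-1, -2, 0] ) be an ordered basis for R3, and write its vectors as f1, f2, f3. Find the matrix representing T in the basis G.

[[1, 3, 1], [-1, 1, -1], [-2, -3, -3]]

Let P have columns f1, ..., f3. Then [T]_G = P^(-1) A P.
Here det P = 1, so P^(-1) is integer; computing A P first and then P^(-1)(A P) gives [[1, 3, 1], [-1, 1, -1], [-2, -3, -3]].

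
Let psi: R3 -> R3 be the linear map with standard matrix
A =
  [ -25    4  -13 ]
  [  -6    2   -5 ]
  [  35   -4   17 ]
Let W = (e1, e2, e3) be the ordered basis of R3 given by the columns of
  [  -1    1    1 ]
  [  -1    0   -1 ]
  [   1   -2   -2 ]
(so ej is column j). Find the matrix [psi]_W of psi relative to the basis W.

With P the matrix whose columns are e1, ..., e3, [psi]_W = P^(-1) A P.
Column by column: psi(e1) = A e1 = (8, -1, -14); its W-coordinates (-2, 3, 3) give column 1.
Continuing for each basis vector yields [psi]_W = [[-2, -3, 1], [3, -1, 1], [3, -1, -3]].

[[-2, -3, 1], [3, -1, 1], [3, -1, -3]]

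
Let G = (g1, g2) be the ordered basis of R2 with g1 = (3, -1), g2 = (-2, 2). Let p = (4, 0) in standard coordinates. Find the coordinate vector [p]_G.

Write p = c_1 g1 + c_2 g2 and solve for the c_i.
System: 3c_1 - 2c_2 = 4, -c_1 + 2c_2 = 0; solving gives c_1 = 2, c_2 = 1.
Check: 2g1 + g2 = (4, 0).

(2, 1)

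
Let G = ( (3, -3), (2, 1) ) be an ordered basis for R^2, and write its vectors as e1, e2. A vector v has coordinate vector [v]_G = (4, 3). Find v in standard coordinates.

The coordinates say v = 4e1 + 3e2; adding the scaled basis vectors gives (18, -9).

(18, -9)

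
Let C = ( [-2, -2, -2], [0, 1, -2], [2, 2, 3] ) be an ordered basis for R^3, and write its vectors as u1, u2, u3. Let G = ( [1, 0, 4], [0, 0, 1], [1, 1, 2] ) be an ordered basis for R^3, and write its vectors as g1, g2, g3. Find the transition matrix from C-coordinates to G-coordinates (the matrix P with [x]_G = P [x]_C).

[[0, -1, 0], [2, 0, -1], [-2, 1, 2]]

Column j of P is [uj]_G, since P maps C-coordinates to G-coordinates.
Expressing u1 in G: u1 = 0·g1 + 2g2 - 2g3, so column 1 of P is [0, 2, -2].
Doing the same for each uj gives P = [[0, -1, 0], [2, 0, -1], [-2, 1, 2]].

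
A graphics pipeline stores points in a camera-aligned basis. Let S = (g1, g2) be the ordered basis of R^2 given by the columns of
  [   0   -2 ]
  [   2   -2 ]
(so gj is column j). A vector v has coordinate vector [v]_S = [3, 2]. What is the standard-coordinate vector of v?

[-4, 2]

The coordinates say v = 3g1 + 2g2; adding the scaled basis vectors gives [-4, 2].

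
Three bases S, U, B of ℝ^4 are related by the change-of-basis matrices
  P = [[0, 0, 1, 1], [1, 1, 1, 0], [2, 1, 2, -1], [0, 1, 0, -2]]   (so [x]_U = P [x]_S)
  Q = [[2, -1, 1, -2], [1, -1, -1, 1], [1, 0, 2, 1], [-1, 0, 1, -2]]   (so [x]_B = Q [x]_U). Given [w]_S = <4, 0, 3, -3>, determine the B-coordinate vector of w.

<-2, -18, 40, 5>

Composing the changes, [w]_B = Q P [w]_S.
Q P = [[1, -2, 3, 5], [-3, -1, -2, 0], [4, 3, 5, -3], [2, -1, 1, 2]]; applying this to <4, 0, 3, -3> gives <-2, -18, 40, 5>.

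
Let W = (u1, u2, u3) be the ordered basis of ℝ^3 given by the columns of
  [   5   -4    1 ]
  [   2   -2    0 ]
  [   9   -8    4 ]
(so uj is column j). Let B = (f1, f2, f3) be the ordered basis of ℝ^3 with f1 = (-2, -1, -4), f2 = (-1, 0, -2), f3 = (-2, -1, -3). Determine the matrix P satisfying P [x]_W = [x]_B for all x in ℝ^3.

[[-1, 2, -2], [-1, 0, -1], [-1, 0, 2]]

Column j of P is [uj]_B, since P maps W-coordinates to B-coordinates.
Expressing u1 in B: u1 = -f1 - f2 - f3, so column 1 of P is (-1, -1, -1).
Doing the same for each uj gives P = [[-1, 2, -2], [-1, 0, -1], [-1, 0, 2]].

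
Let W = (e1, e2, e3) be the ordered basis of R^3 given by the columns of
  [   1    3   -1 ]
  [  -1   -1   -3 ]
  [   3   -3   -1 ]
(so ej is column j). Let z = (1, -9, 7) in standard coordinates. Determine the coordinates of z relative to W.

Write z = c_1 e1 + ... + c_3 e3 and solve for the c_i.
Row-reducing the augmented matrix [M | z] gives c = (3, 0, 2).
Check: 3e1 + 0·e2 + 2e3 = (1, -9, 7).

(3, 0, 2)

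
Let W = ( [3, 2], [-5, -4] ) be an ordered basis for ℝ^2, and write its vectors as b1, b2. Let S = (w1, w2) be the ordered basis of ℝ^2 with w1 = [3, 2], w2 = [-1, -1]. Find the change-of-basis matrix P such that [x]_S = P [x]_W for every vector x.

Take x = bj: its W-coordinates are the j-th standard unit vector, so P e_j — column j of P — equals [bj]_S.
b1 = w1 + 0·w2, giving column 1 = [1, 0]; repeating for each j gives P = [[1, -1], [0, 2]].

[[1, -1], [0, 2]]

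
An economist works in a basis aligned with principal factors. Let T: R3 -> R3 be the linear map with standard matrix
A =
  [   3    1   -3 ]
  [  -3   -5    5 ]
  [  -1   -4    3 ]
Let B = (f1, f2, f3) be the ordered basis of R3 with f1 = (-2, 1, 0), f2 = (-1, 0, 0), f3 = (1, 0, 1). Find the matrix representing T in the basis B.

Let P have columns f1, ..., f3. Then [T]_B = P^(-1) A P.
Here det P = 1, so P^(-1) is integer; computing A P first and then P^(-1)(A P) gives [[1, 3, 2], [1, -2, -2], [-2, 1, 2]].

[[1, 3, 2], [1, -2, -2], [-2, 1, 2]]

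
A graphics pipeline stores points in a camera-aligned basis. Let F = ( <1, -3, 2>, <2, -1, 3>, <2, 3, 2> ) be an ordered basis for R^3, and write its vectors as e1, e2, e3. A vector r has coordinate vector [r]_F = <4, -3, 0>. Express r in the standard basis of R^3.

<-2, -9, -1>

r = M [r]_F, where M has columns e1, ..., e3.
Carrying out the matrix-vector product, r = <-2, -9, -1>.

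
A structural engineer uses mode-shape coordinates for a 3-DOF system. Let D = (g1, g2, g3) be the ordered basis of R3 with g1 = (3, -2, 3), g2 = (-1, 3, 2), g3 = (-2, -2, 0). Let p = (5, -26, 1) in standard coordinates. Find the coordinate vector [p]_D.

(3, -4, 4)

[p]_D is the unique c with M c = p, where M has columns g1, ..., g3.
Row-reducing the augmented matrix [M | p] gives c = (3, -4, 4).
Check: 3g1 - 4g2 + 4g3 = (5, -26, 1).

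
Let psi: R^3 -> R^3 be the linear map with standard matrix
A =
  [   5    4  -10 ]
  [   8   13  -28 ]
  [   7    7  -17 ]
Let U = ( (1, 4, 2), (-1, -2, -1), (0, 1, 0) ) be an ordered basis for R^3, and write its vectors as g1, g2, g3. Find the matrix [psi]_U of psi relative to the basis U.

The j-th column of [psi]_U is [psi(gj)]_U.
psi(g1) = A g1 = (1, 4, 1) = 0·g1 - g2 + 2g3, so column 1 is (0, -1, 2).
Repeating for g2, g3 and assembling the columns gives [[0, -1, 3], [-1, 2, -1], [2, 2, -1]].

[[0, -1, 3], [-1, 2, -1], [2, 2, -1]]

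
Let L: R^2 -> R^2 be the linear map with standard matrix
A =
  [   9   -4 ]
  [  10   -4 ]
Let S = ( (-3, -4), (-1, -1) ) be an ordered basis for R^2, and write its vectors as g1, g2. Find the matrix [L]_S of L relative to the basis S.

With P the matrix whose columns are g1, g2, [L]_S = P^(-1) A P.
Column by column: L(g1) = A g1 = (-11, -14); its S-coordinates (3, 2) give column 1.
Continuing for each basis vector yields [L]_S = [[3, 1], [2, 2]].

[[3, 1], [2, 2]]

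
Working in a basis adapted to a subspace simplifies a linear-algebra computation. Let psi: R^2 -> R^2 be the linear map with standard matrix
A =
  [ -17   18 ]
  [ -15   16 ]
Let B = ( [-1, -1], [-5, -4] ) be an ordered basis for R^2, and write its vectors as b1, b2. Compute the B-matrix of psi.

With P the matrix whose columns are b1, b2, [psi]_B = P^(-1) A P.
Column by column: psi(b1) = A b1 = [-1, -1]; its B-coordinates [1, 0] give column 1.
Continuing for each basis vector yields [psi]_B = [[1, -3], [0, -2]].

[[1, -3], [0, -2]]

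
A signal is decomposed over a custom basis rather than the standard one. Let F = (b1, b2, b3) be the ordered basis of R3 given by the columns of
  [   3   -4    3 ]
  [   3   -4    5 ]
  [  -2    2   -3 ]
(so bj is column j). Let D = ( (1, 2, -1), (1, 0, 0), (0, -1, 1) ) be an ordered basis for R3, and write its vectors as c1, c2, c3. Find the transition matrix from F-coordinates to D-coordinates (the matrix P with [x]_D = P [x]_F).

Let M have columns bj and N have columns cj. Then for every x, N [x]_D = x = M [x]_F, so P = N^(-1) M.
Since det N = -1, N^(-1) has integer entries; multiplying gives P = [[1, -2, 2], [2, -2, 1], [-1, 0, -1]].

[[1, -2, 2], [2, -2, 1], [-1, 0, -1]]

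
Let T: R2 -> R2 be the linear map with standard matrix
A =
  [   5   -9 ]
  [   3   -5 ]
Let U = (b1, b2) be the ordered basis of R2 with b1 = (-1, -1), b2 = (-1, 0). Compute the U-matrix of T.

Let P have columns b1, b2. Then [T]_U = P^(-1) A P.
Here det P = -1, so P^(-1) is integer; computing A P first and then P^(-1)(A P) gives [[-2, 3], [-2, 2]].

[[-2, 3], [-2, 2]]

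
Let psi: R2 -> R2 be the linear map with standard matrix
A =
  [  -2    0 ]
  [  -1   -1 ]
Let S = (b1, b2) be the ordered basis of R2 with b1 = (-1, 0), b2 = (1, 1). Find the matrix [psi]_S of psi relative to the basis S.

[[-1, 0], [1, -2]]

The j-th column of [psi]_S is [psi(bj)]_S.
psi(b1) = A b1 = (2, 1) = -b1 + b2, so column 1 is (-1, 1).
Repeating for b2 and assembling the columns gives [[-1, 0], [1, -2]].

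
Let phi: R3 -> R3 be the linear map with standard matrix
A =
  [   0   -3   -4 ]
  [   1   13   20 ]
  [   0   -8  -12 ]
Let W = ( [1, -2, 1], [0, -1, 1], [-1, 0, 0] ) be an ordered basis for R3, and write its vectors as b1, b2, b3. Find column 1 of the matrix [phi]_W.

[1, 3, -1]

Compute phi(b1) = A b1 = [2, -5, 4] in standard coordinates.
Then write this in W-coordinates: solve for y in y_1 b1 + ... + y_3 b3 = [2, -5, 4].
This gives y = [1, 3, -1], which is column 1 of [phi]_W.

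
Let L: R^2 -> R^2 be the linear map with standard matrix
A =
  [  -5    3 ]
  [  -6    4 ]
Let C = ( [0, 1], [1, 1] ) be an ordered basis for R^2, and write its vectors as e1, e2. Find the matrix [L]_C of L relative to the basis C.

The j-th column of [L]_C is [L(ej)]_C.
L(e1) = A e1 = [3, 4] = e1 + 3e2, so column 1 is [1, 3].
Repeating for e2 and assembling the columns gives [[1, 0], [3, -2]].

[[1, 0], [3, -2]]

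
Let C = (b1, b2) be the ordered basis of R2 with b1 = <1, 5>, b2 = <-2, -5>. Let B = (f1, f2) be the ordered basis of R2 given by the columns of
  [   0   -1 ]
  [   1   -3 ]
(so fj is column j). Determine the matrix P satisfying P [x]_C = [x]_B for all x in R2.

Take x = bj: its C-coordinates are the j-th standard unit vector, so P e_j — column j of P — equals [bj]_B.
b1 = 2f1 - f2, giving column 1 = <2, -1>; repeating for each j gives P = [[2, 1], [-1, 2]].

[[2, 1], [-1, 2]]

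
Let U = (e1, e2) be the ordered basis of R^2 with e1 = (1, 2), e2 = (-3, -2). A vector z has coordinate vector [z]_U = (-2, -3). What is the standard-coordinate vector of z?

By definition z = -2e1 - 3e2.
Summing componentwise gives (7, 2).

(7, 2)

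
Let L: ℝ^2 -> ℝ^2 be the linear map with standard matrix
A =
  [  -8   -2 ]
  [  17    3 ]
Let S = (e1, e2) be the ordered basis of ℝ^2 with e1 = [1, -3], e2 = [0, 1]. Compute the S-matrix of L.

With P the matrix whose columns are e1, e2, [L]_S = P^(-1) A P.
Column by column: L(e1) = A e1 = [-2, 8]; its S-coordinates [-2, 2] give column 1.
Continuing for each basis vector yields [L]_S = [[-2, -2], [2, -3]].

[[-2, -2], [2, -3]]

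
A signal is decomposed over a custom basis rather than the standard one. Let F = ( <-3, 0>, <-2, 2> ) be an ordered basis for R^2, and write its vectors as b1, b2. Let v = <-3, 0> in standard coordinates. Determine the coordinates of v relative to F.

Write v = c_1 b1 + c_2 b2 and solve for the c_i.
System: -3c_1 - 2c_2 = -3, 0c_1 + 2c_2 = 0; solving gives c_1 = 1, c_2 = 0.
Check: b1 + 0·b2 = <-3, 0>.

<1, 0>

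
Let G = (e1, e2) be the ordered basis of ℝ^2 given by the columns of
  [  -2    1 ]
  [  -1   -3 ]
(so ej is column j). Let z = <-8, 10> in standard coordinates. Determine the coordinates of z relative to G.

We seek scalars with c_1 e1 + c_2 e2 = z; equivalently solve M c = z where the columns of M are e1, e2.
System: -2c_1 + c_2 = -8, -c_1 - 3c_2 = 10; solving gives c_1 = 2, c_2 = -4.
Check: 2e1 - 4e2 = <-8, 10>.

<2, -4>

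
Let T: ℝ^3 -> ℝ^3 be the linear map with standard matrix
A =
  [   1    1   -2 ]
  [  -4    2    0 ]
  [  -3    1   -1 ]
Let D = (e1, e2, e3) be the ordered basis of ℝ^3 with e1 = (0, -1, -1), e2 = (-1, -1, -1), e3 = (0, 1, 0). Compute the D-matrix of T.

The j-th column of [T]_D is [T(ej)]_D.
T(e1) = A e1 = (1, -2, 0) = e1 - e2 - 2e3, so column 1 is (1, -1, -2).
Repeating for e2, e3 and assembling the columns gives [[1, -3, 0], [-1, 0, -1], [-2, -1, 1]].

[[1, -3, 0], [-1, 0, -1], [-2, -1, 1]]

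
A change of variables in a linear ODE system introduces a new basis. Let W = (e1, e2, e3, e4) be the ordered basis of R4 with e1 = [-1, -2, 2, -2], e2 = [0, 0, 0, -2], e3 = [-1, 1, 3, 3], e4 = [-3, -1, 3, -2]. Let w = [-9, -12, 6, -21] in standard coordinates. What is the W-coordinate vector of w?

[3, 0, -3, 3]

We seek scalars with c_1 e1 + ... + c_4 e4 = w; equivalently solve M c = w where the columns of M are e1, ..., e4.
Gaussian elimination on [M | w] yields c = (3, 0, -3, 3).
Check: 3e1 + 0·e2 - 3e3 + 3e4 = [-9, -12, 6, -21].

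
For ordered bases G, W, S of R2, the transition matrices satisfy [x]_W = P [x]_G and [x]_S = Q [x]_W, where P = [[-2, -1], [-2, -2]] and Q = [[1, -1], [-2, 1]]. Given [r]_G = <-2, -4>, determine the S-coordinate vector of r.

<-4, -4>

Apply P to get W-coordinates <8, 12>, then Q to get S-coordinates.
The result is [r]_S = <-4, -4>.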